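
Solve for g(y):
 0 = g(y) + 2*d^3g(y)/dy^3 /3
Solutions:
 g(y) = C3*exp(-2^(2/3)*3^(1/3)*y/2) + (C1*sin(2^(2/3)*3^(5/6)*y/4) + C2*cos(2^(2/3)*3^(5/6)*y/4))*exp(2^(2/3)*3^(1/3)*y/4)


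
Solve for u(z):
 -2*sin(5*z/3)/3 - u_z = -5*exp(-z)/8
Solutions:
 u(z) = C1 + 2*cos(5*z/3)/5 - 5*exp(-z)/8


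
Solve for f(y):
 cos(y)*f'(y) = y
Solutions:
 f(y) = C1 + Integral(y/cos(y), y)


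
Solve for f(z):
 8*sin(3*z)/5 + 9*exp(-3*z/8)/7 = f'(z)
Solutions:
 f(z) = C1 - 8*cos(3*z)/15 - 24*exp(-3*z/8)/7


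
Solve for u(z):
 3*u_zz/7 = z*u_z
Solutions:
 u(z) = C1 + C2*erfi(sqrt(42)*z/6)


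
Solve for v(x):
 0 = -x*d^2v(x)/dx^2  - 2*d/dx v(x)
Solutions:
 v(x) = C1 + C2/x


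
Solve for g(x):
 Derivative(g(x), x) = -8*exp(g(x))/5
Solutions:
 g(x) = log(1/(C1 + 8*x)) + log(5)


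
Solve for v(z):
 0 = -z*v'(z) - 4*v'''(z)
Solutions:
 v(z) = C1 + Integral(C2*airyai(-2^(1/3)*z/2) + C3*airybi(-2^(1/3)*z/2), z)


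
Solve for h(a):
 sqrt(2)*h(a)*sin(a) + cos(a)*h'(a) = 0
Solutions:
 h(a) = C1*cos(a)^(sqrt(2))


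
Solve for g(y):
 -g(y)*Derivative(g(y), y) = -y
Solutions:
 g(y) = -sqrt(C1 + y^2)
 g(y) = sqrt(C1 + y^2)


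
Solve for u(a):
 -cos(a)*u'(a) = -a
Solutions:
 u(a) = C1 + Integral(a/cos(a), a)


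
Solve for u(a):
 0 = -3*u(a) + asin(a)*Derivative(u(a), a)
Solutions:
 u(a) = C1*exp(3*Integral(1/asin(a), a))


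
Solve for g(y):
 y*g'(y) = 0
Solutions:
 g(y) = C1


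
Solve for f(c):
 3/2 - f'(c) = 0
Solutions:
 f(c) = C1 + 3*c/2


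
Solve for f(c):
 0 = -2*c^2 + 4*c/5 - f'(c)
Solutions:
 f(c) = C1 - 2*c^3/3 + 2*c^2/5


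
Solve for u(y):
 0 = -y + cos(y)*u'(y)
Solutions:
 u(y) = C1 + Integral(y/cos(y), y)


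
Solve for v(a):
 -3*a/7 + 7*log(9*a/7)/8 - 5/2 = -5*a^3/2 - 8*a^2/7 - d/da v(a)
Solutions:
 v(a) = C1 - 5*a^4/8 - 8*a^3/21 + 3*a^2/14 - 7*a*log(a)/8 - 7*a*log(3)/4 + 7*a*log(7)/8 + 27*a/8


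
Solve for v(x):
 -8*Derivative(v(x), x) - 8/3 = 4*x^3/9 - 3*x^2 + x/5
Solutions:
 v(x) = C1 - x^4/72 + x^3/8 - x^2/80 - x/3


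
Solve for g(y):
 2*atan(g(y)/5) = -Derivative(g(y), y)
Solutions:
 Integral(1/atan(_y/5), (_y, g(y))) = C1 - 2*y


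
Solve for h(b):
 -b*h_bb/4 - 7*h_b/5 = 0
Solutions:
 h(b) = C1 + C2/b^(23/5)


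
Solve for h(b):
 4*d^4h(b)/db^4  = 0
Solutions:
 h(b) = C1 + C2*b + C3*b^2 + C4*b^3


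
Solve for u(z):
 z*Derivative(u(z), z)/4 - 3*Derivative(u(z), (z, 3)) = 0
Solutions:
 u(z) = C1 + Integral(C2*airyai(18^(1/3)*z/6) + C3*airybi(18^(1/3)*z/6), z)


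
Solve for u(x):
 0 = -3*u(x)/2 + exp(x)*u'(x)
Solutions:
 u(x) = C1*exp(-3*exp(-x)/2)


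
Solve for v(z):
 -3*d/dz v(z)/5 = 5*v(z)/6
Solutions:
 v(z) = C1*exp(-25*z/18)


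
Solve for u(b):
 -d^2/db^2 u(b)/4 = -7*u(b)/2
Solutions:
 u(b) = C1*exp(-sqrt(14)*b) + C2*exp(sqrt(14)*b)


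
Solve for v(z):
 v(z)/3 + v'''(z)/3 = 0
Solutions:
 v(z) = C3*exp(-z) + (C1*sin(sqrt(3)*z/2) + C2*cos(sqrt(3)*z/2))*exp(z/2)


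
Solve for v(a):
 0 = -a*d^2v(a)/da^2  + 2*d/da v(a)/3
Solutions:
 v(a) = C1 + C2*a^(5/3)


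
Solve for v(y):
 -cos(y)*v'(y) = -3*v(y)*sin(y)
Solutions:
 v(y) = C1/cos(y)^3


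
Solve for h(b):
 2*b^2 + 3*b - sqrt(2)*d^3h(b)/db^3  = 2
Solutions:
 h(b) = C1 + C2*b + C3*b^2 + sqrt(2)*b^5/60 + sqrt(2)*b^4/16 - sqrt(2)*b^3/6


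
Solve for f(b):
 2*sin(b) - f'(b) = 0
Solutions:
 f(b) = C1 - 2*cos(b)


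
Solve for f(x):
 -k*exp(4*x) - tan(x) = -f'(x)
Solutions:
 f(x) = C1 + k*exp(4*x)/4 - log(cos(x))


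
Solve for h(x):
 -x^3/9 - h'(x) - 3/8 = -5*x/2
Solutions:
 h(x) = C1 - x^4/36 + 5*x^2/4 - 3*x/8


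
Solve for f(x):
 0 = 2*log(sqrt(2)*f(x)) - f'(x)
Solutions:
 -Integral(1/(2*log(_y) + log(2)), (_y, f(x))) = C1 - x


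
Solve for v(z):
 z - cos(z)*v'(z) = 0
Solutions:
 v(z) = C1 + Integral(z/cos(z), z)


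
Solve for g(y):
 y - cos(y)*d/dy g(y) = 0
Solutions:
 g(y) = C1 + Integral(y/cos(y), y)


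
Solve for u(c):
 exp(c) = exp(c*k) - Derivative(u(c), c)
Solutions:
 u(c) = C1 - exp(c) + exp(c*k)/k


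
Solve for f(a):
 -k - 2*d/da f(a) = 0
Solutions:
 f(a) = C1 - a*k/2


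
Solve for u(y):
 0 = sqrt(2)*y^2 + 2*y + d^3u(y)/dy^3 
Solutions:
 u(y) = C1 + C2*y + C3*y^2 - sqrt(2)*y^5/60 - y^4/12


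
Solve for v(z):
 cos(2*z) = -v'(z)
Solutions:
 v(z) = C1 - sin(2*z)/2


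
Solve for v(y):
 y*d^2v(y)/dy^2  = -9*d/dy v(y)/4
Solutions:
 v(y) = C1 + C2/y^(5/4)


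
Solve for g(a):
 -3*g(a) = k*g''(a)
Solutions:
 g(a) = C1*exp(-sqrt(3)*a*sqrt(-1/k)) + C2*exp(sqrt(3)*a*sqrt(-1/k))


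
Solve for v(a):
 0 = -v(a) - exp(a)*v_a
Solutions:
 v(a) = C1*exp(exp(-a))


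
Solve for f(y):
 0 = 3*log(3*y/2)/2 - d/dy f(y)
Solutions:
 f(y) = C1 + 3*y*log(y)/2 - 3*y/2 - 3*y*log(2)/2 + 3*y*log(3)/2


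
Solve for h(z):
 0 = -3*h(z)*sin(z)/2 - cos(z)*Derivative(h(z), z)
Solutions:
 h(z) = C1*cos(z)^(3/2)


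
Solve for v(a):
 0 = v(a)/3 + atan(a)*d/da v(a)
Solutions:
 v(a) = C1*exp(-Integral(1/atan(a), a)/3)


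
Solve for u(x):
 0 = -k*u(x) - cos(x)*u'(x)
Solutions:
 u(x) = C1*exp(k*(log(sin(x) - 1) - log(sin(x) + 1))/2)


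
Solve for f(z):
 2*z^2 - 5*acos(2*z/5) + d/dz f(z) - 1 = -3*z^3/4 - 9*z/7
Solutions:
 f(z) = C1 - 3*z^4/16 - 2*z^3/3 - 9*z^2/14 + 5*z*acos(2*z/5) + z - 5*sqrt(25 - 4*z^2)/2


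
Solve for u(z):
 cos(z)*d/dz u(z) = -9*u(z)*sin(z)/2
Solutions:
 u(z) = C1*cos(z)^(9/2)


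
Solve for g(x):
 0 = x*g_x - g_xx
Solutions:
 g(x) = C1 + C2*erfi(sqrt(2)*x/2)


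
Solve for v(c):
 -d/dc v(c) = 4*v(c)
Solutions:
 v(c) = C1*exp(-4*c)


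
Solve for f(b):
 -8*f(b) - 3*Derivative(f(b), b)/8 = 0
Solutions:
 f(b) = C1*exp(-64*b/3)


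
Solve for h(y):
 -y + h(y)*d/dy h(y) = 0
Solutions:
 h(y) = -sqrt(C1 + y^2)
 h(y) = sqrt(C1 + y^2)


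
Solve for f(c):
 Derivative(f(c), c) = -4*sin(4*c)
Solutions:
 f(c) = C1 + cos(4*c)


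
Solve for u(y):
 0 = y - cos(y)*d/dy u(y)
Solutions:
 u(y) = C1 + Integral(y/cos(y), y)


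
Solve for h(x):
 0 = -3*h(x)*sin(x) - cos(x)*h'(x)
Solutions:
 h(x) = C1*cos(x)^3


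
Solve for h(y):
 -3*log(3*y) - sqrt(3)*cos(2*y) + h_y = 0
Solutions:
 h(y) = C1 + 3*y*log(y) - 3*y + 3*y*log(3) + sqrt(3)*sin(2*y)/2


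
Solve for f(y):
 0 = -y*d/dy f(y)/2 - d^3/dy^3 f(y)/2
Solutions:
 f(y) = C1 + Integral(C2*airyai(-y) + C3*airybi(-y), y)


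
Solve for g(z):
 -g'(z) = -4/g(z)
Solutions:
 g(z) = -sqrt(C1 + 8*z)
 g(z) = sqrt(C1 + 8*z)


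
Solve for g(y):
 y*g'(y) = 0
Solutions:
 g(y) = C1


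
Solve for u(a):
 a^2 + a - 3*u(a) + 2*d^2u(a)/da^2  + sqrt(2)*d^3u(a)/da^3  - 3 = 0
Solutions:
 u(a) = C1*exp(-a*(4*2^(2/3)/(9*sqrt(130) + 73*sqrt(2))^(1/3) + 4*sqrt(2) + 2^(1/3)*(9*sqrt(130) + 73*sqrt(2))^(1/3))/12)*sin(2^(1/3)*sqrt(3)*a*(-(9*sqrt(130) + 73*sqrt(2))^(1/3) + 4*2^(1/3)/(9*sqrt(130) + 73*sqrt(2))^(1/3))/12) + C2*exp(-a*(4*2^(2/3)/(9*sqrt(130) + 73*sqrt(2))^(1/3) + 4*sqrt(2) + 2^(1/3)*(9*sqrt(130) + 73*sqrt(2))^(1/3))/12)*cos(2^(1/3)*sqrt(3)*a*(-(9*sqrt(130) + 73*sqrt(2))^(1/3) + 4*2^(1/3)/(9*sqrt(130) + 73*sqrt(2))^(1/3))/12) + C3*exp(a*(-2*sqrt(2) + 4*2^(2/3)/(9*sqrt(130) + 73*sqrt(2))^(1/3) + 2^(1/3)*(9*sqrt(130) + 73*sqrt(2))^(1/3))/6) + a^2/3 + a/3 - 5/9


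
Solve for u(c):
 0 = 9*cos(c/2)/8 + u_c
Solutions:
 u(c) = C1 - 9*sin(c/2)/4


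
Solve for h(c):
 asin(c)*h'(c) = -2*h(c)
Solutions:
 h(c) = C1*exp(-2*Integral(1/asin(c), c))


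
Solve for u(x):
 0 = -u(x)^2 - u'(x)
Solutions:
 u(x) = 1/(C1 + x)


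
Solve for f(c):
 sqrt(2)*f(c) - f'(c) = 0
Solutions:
 f(c) = C1*exp(sqrt(2)*c)


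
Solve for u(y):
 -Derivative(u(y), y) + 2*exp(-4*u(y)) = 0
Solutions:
 u(y) = log(-I*(C1 + 8*y)^(1/4))
 u(y) = log(I*(C1 + 8*y)^(1/4))
 u(y) = log(-(C1 + 8*y)^(1/4))
 u(y) = log(C1 + 8*y)/4


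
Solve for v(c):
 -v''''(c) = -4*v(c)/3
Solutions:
 v(c) = C1*exp(-sqrt(2)*3^(3/4)*c/3) + C2*exp(sqrt(2)*3^(3/4)*c/3) + C3*sin(sqrt(2)*3^(3/4)*c/3) + C4*cos(sqrt(2)*3^(3/4)*c/3)


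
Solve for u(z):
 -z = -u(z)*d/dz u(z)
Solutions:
 u(z) = -sqrt(C1 + z^2)
 u(z) = sqrt(C1 + z^2)


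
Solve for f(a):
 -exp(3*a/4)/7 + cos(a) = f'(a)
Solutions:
 f(a) = C1 - 4*exp(3*a/4)/21 + sin(a)


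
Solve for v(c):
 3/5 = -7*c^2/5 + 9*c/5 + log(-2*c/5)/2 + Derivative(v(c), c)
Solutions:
 v(c) = C1 + 7*c^3/15 - 9*c^2/10 - c*log(-c)/2 + c*(-5*log(2) + 5*log(5) + 11)/10


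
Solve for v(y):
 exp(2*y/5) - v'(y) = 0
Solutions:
 v(y) = C1 + 5*exp(2*y/5)/2


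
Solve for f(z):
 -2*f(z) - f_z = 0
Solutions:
 f(z) = C1*exp(-2*z)


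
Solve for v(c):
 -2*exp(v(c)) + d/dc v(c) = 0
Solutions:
 v(c) = log(-1/(C1 + 2*c))


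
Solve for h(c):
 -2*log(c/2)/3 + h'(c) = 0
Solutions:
 h(c) = C1 + 2*c*log(c)/3 - 2*c/3 - 2*c*log(2)/3


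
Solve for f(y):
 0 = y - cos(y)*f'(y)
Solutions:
 f(y) = C1 + Integral(y/cos(y), y)


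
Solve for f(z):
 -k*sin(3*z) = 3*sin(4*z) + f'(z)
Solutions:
 f(z) = C1 + k*cos(3*z)/3 + 3*cos(4*z)/4


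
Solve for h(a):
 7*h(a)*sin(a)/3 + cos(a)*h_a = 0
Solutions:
 h(a) = C1*cos(a)^(7/3)


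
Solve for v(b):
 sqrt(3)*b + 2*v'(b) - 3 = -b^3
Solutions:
 v(b) = C1 - b^4/8 - sqrt(3)*b^2/4 + 3*b/2


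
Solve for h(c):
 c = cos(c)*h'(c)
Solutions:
 h(c) = C1 + Integral(c/cos(c), c)


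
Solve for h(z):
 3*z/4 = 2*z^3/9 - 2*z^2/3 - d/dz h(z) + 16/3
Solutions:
 h(z) = C1 + z^4/18 - 2*z^3/9 - 3*z^2/8 + 16*z/3


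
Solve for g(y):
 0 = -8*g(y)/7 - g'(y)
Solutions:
 g(y) = C1*exp(-8*y/7)


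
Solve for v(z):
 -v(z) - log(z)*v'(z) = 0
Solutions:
 v(z) = C1*exp(-li(z))


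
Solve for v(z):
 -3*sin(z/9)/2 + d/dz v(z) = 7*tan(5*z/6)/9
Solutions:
 v(z) = C1 - 14*log(cos(5*z/6))/15 - 27*cos(z/9)/2


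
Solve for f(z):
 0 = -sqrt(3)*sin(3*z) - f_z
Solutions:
 f(z) = C1 + sqrt(3)*cos(3*z)/3


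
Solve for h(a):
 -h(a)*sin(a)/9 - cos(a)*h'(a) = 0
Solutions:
 h(a) = C1*cos(a)^(1/9)


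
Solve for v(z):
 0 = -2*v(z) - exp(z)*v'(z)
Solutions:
 v(z) = C1*exp(2*exp(-z))


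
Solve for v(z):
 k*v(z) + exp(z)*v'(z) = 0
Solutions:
 v(z) = C1*exp(k*exp(-z))


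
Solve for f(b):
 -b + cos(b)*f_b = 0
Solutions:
 f(b) = C1 + Integral(b/cos(b), b)


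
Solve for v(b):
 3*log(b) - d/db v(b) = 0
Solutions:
 v(b) = C1 + 3*b*log(b) - 3*b


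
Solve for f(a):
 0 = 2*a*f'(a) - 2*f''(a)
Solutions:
 f(a) = C1 + C2*erfi(sqrt(2)*a/2)


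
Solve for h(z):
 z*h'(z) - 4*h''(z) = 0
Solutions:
 h(z) = C1 + C2*erfi(sqrt(2)*z/4)


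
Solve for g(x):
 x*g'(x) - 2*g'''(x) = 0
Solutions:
 g(x) = C1 + Integral(C2*airyai(2^(2/3)*x/2) + C3*airybi(2^(2/3)*x/2), x)


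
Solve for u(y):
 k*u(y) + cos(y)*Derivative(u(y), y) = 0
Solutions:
 u(y) = C1*exp(k*(log(sin(y) - 1) - log(sin(y) + 1))/2)


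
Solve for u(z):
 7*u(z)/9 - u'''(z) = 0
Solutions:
 u(z) = C3*exp(21^(1/3)*z/3) + (C1*sin(3^(5/6)*7^(1/3)*z/6) + C2*cos(3^(5/6)*7^(1/3)*z/6))*exp(-21^(1/3)*z/6)


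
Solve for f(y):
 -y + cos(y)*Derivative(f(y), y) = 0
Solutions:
 f(y) = C1 + Integral(y/cos(y), y)


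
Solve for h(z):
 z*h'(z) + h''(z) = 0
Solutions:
 h(z) = C1 + C2*erf(sqrt(2)*z/2)


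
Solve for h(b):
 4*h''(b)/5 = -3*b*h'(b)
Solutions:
 h(b) = C1 + C2*erf(sqrt(30)*b/4)


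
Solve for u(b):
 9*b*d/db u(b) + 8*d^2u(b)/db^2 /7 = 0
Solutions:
 u(b) = C1 + C2*erf(3*sqrt(7)*b/4)


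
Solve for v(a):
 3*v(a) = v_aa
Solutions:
 v(a) = C1*exp(-sqrt(3)*a) + C2*exp(sqrt(3)*a)


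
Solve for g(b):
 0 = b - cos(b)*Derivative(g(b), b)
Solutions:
 g(b) = C1 + Integral(b/cos(b), b)


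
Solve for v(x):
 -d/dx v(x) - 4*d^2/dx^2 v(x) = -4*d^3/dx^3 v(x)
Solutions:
 v(x) = C1 + C2*exp(x*(1 - sqrt(2))/2) + C3*exp(x*(1 + sqrt(2))/2)


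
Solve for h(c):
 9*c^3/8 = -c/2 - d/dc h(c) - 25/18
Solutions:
 h(c) = C1 - 9*c^4/32 - c^2/4 - 25*c/18


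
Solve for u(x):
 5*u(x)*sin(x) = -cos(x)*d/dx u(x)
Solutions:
 u(x) = C1*cos(x)^5


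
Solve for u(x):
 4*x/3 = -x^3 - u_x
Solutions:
 u(x) = C1 - x^4/4 - 2*x^2/3


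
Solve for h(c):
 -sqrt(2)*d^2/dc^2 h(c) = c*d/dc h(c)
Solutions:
 h(c) = C1 + C2*erf(2^(1/4)*c/2)


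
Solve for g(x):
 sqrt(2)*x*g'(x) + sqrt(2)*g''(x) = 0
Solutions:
 g(x) = C1 + C2*erf(sqrt(2)*x/2)


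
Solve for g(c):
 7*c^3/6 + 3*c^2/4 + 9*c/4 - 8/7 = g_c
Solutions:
 g(c) = C1 + 7*c^4/24 + c^3/4 + 9*c^2/8 - 8*c/7


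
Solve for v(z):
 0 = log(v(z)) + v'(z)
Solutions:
 li(v(z)) = C1 - z


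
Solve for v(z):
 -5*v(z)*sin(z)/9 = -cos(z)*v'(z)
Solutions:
 v(z) = C1/cos(z)^(5/9)


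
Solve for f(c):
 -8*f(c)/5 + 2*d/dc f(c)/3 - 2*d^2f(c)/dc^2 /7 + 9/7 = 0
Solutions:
 f(c) = (C1*sin(sqrt(3815)*c/30) + C2*cos(sqrt(3815)*c/30))*exp(7*c/6) + 45/56


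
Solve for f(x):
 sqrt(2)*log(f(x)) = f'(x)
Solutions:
 li(f(x)) = C1 + sqrt(2)*x


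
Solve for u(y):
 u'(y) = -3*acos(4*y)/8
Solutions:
 u(y) = C1 - 3*y*acos(4*y)/8 + 3*sqrt(1 - 16*y^2)/32


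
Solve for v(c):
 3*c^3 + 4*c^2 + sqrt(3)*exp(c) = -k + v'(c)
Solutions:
 v(c) = C1 + 3*c^4/4 + 4*c^3/3 + c*k + sqrt(3)*exp(c)


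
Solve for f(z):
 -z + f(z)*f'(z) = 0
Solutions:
 f(z) = -sqrt(C1 + z^2)
 f(z) = sqrt(C1 + z^2)


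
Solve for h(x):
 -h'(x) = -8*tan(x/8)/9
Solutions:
 h(x) = C1 - 64*log(cos(x/8))/9


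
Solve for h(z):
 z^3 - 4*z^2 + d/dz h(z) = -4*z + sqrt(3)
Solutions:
 h(z) = C1 - z^4/4 + 4*z^3/3 - 2*z^2 + sqrt(3)*z


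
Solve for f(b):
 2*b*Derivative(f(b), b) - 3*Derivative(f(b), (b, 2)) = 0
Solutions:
 f(b) = C1 + C2*erfi(sqrt(3)*b/3)


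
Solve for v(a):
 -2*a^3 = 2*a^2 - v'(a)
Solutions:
 v(a) = C1 + a^4/2 + 2*a^3/3


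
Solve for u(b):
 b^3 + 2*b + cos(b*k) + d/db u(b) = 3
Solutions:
 u(b) = C1 - b^4/4 - b^2 + 3*b - sin(b*k)/k


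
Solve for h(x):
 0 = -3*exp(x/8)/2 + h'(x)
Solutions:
 h(x) = C1 + 12*exp(x/8)


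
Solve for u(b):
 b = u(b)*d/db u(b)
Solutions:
 u(b) = -sqrt(C1 + b^2)
 u(b) = sqrt(C1 + b^2)


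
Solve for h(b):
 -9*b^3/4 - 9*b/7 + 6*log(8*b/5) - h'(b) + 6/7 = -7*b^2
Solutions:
 h(b) = C1 - 9*b^4/16 + 7*b^3/3 - 9*b^2/14 + 6*b*log(b) - 6*b*log(5) - 36*b/7 + 18*b*log(2)


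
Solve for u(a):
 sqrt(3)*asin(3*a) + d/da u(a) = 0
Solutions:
 u(a) = C1 - sqrt(3)*(a*asin(3*a) + sqrt(1 - 9*a^2)/3)


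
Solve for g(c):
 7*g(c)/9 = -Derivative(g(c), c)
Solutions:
 g(c) = C1*exp(-7*c/9)


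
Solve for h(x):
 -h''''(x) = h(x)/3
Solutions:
 h(x) = (C1*sin(sqrt(2)*3^(3/4)*x/6) + C2*cos(sqrt(2)*3^(3/4)*x/6))*exp(-sqrt(2)*3^(3/4)*x/6) + (C3*sin(sqrt(2)*3^(3/4)*x/6) + C4*cos(sqrt(2)*3^(3/4)*x/6))*exp(sqrt(2)*3^(3/4)*x/6)


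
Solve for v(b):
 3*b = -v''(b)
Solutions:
 v(b) = C1 + C2*b - b^3/2


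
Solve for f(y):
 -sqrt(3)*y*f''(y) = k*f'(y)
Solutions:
 f(y) = C1 + y^(-sqrt(3)*re(k)/3 + 1)*(C2*sin(sqrt(3)*log(y)*Abs(im(k))/3) + C3*cos(sqrt(3)*log(y)*im(k)/3))


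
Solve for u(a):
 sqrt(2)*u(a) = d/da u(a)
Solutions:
 u(a) = C1*exp(sqrt(2)*a)


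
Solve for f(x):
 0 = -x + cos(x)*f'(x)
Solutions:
 f(x) = C1 + Integral(x/cos(x), x)


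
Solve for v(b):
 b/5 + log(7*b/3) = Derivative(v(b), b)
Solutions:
 v(b) = C1 + b^2/10 + b*log(b) - b + b*log(7/3)


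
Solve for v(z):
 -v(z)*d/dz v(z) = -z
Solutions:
 v(z) = -sqrt(C1 + z^2)
 v(z) = sqrt(C1 + z^2)


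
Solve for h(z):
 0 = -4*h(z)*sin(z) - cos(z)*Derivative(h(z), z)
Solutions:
 h(z) = C1*cos(z)^4


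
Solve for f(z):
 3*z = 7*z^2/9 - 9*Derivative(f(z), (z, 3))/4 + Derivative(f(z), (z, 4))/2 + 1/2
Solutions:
 f(z) = C1 + C2*z + C3*z^2 + C4*exp(9*z/2) + 7*z^5/1215 - 215*z^4/4374 - 131*z^3/19683


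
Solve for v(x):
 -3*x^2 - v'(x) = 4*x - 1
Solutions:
 v(x) = C1 - x^3 - 2*x^2 + x


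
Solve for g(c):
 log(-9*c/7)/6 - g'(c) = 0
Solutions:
 g(c) = C1 + c*log(-c)/6 + c*(-log(7) - 1 + 2*log(3))/6


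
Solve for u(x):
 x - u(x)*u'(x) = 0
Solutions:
 u(x) = -sqrt(C1 + x^2)
 u(x) = sqrt(C1 + x^2)


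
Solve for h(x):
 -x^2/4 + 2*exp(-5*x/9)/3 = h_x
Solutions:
 h(x) = C1 - x^3/12 - 6*exp(-5*x/9)/5


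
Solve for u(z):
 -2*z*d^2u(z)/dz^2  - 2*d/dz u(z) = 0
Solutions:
 u(z) = C1 + C2*log(z)


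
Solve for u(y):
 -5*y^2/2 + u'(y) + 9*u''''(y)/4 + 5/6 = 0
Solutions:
 u(y) = C1 + C4*exp(-2^(2/3)*3^(1/3)*y/3) + 5*y^3/6 - 5*y/6 + (C2*sin(2^(2/3)*3^(5/6)*y/6) + C3*cos(2^(2/3)*3^(5/6)*y/6))*exp(2^(2/3)*3^(1/3)*y/6)


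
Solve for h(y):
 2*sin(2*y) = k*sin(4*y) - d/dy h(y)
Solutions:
 h(y) = C1 - k*cos(4*y)/4 + cos(2*y)


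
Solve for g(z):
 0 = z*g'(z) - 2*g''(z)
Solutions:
 g(z) = C1 + C2*erfi(z/2)


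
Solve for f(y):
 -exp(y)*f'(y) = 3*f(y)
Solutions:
 f(y) = C1*exp(3*exp(-y))


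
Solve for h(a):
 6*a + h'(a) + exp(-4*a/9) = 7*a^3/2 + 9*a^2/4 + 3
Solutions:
 h(a) = C1 + 7*a^4/8 + 3*a^3/4 - 3*a^2 + 3*a + 9*exp(-4*a/9)/4


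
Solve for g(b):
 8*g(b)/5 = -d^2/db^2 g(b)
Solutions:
 g(b) = C1*sin(2*sqrt(10)*b/5) + C2*cos(2*sqrt(10)*b/5)


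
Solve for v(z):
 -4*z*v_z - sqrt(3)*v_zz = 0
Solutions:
 v(z) = C1 + C2*erf(sqrt(2)*3^(3/4)*z/3)


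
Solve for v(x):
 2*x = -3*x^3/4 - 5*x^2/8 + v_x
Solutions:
 v(x) = C1 + 3*x^4/16 + 5*x^3/24 + x^2


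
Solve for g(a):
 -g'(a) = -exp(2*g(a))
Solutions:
 g(a) = log(-sqrt(-1/(C1 + a))) - log(2)/2
 g(a) = log(-1/(C1 + a))/2 - log(2)/2


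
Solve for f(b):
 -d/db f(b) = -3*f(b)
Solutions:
 f(b) = C1*exp(3*b)


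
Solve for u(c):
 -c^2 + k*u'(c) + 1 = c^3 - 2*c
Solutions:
 u(c) = C1 + c^4/(4*k) + c^3/(3*k) - c^2/k - c/k


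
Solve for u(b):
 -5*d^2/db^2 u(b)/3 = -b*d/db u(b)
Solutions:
 u(b) = C1 + C2*erfi(sqrt(30)*b/10)


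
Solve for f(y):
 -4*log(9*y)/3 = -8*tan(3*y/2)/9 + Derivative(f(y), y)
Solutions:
 f(y) = C1 - 4*y*log(y)/3 - 8*y*log(3)/3 + 4*y/3 - 16*log(cos(3*y/2))/27


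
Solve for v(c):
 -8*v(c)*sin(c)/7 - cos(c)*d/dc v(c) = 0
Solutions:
 v(c) = C1*cos(c)^(8/7)


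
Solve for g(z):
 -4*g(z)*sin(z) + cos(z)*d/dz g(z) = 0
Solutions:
 g(z) = C1/cos(z)^4


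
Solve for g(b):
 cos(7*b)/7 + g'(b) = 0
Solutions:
 g(b) = C1 - sin(7*b)/49


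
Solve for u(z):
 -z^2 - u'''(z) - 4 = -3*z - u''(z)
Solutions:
 u(z) = C1 + C2*z + C3*exp(z) + z^4/12 - z^3/6 + 3*z^2/2


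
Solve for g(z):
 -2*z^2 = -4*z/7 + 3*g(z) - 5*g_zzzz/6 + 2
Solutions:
 g(z) = C1*exp(-2^(1/4)*sqrt(3)*5^(3/4)*z/5) + C2*exp(2^(1/4)*sqrt(3)*5^(3/4)*z/5) + C3*sin(2^(1/4)*sqrt(3)*5^(3/4)*z/5) + C4*cos(2^(1/4)*sqrt(3)*5^(3/4)*z/5) - 2*z^2/3 + 4*z/21 - 2/3


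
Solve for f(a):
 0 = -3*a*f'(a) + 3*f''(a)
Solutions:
 f(a) = C1 + C2*erfi(sqrt(2)*a/2)


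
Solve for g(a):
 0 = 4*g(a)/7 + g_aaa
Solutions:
 g(a) = C3*exp(-14^(2/3)*a/7) + (C1*sin(14^(2/3)*sqrt(3)*a/14) + C2*cos(14^(2/3)*sqrt(3)*a/14))*exp(14^(2/3)*a/14)


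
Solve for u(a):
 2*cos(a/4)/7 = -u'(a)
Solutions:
 u(a) = C1 - 8*sin(a/4)/7


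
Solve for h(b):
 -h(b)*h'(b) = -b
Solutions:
 h(b) = -sqrt(C1 + b^2)
 h(b) = sqrt(C1 + b^2)


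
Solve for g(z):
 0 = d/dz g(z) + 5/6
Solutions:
 g(z) = C1 - 5*z/6


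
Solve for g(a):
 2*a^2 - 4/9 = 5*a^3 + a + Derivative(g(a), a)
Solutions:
 g(a) = C1 - 5*a^4/4 + 2*a^3/3 - a^2/2 - 4*a/9


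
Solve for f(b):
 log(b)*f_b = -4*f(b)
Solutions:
 f(b) = C1*exp(-4*li(b))


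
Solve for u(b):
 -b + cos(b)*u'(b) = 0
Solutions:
 u(b) = C1 + Integral(b/cos(b), b)


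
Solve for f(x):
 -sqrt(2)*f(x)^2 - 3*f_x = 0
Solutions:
 f(x) = 3/(C1 + sqrt(2)*x)


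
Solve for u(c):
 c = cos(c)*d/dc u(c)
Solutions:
 u(c) = C1 + Integral(c/cos(c), c)


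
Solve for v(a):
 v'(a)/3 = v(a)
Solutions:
 v(a) = C1*exp(3*a)


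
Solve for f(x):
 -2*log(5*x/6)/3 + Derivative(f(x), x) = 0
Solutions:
 f(x) = C1 + 2*x*log(x)/3 - 2*x*log(6)/3 - 2*x/3 + 2*x*log(5)/3


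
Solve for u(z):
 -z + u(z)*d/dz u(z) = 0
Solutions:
 u(z) = -sqrt(C1 + z^2)
 u(z) = sqrt(C1 + z^2)


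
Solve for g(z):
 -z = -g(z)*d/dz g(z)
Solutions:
 g(z) = -sqrt(C1 + z^2)
 g(z) = sqrt(C1 + z^2)


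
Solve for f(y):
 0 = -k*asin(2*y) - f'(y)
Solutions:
 f(y) = C1 - k*(y*asin(2*y) + sqrt(1 - 4*y^2)/2)


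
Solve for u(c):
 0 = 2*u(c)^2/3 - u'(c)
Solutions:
 u(c) = -3/(C1 + 2*c)


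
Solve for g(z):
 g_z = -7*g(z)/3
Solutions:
 g(z) = C1*exp(-7*z/3)


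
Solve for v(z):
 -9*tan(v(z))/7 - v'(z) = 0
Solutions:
 v(z) = pi - asin(C1*exp(-9*z/7))
 v(z) = asin(C1*exp(-9*z/7))


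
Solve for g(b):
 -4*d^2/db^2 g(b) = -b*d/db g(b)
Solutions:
 g(b) = C1 + C2*erfi(sqrt(2)*b/4)


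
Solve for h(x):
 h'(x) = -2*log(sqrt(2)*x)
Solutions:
 h(x) = C1 - 2*x*log(x) - x*log(2) + 2*x


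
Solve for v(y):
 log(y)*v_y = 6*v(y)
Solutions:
 v(y) = C1*exp(6*li(y))


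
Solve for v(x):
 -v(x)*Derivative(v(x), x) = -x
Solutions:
 v(x) = -sqrt(C1 + x^2)
 v(x) = sqrt(C1 + x^2)


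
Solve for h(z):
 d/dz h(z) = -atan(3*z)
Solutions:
 h(z) = C1 - z*atan(3*z) + log(9*z^2 + 1)/6


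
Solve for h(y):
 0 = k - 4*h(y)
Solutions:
 h(y) = k/4


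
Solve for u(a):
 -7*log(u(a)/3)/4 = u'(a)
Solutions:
 -4*Integral(1/(-log(_y) + log(3)), (_y, u(a)))/7 = C1 - a


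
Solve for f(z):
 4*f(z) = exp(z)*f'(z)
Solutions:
 f(z) = C1*exp(-4*exp(-z))


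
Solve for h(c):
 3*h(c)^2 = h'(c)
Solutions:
 h(c) = -1/(C1 + 3*c)


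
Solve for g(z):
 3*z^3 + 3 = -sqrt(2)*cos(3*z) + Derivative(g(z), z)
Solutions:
 g(z) = C1 + 3*z^4/4 + 3*z + sqrt(2)*sin(3*z)/3


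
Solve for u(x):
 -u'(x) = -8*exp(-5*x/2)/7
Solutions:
 u(x) = C1 - 16*exp(-5*x/2)/35


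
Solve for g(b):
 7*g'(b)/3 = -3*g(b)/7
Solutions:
 g(b) = C1*exp(-9*b/49)


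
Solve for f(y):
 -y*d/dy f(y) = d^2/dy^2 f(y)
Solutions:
 f(y) = C1 + C2*erf(sqrt(2)*y/2)


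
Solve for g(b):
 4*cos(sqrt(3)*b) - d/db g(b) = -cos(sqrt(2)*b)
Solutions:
 g(b) = C1 + sqrt(2)*sin(sqrt(2)*b)/2 + 4*sqrt(3)*sin(sqrt(3)*b)/3


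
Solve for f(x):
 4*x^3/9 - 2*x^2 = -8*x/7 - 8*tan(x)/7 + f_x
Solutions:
 f(x) = C1 + x^4/9 - 2*x^3/3 + 4*x^2/7 - 8*log(cos(x))/7


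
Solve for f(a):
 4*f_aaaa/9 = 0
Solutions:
 f(a) = C1 + C2*a + C3*a^2 + C4*a^3


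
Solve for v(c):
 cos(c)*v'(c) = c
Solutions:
 v(c) = C1 + Integral(c/cos(c), c)


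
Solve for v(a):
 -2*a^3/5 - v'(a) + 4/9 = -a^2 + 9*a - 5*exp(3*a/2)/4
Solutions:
 v(a) = C1 - a^4/10 + a^3/3 - 9*a^2/2 + 4*a/9 + 5*exp(3*a/2)/6


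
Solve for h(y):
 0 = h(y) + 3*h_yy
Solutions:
 h(y) = C1*sin(sqrt(3)*y/3) + C2*cos(sqrt(3)*y/3)


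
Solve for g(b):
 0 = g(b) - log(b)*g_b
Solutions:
 g(b) = C1*exp(li(b))


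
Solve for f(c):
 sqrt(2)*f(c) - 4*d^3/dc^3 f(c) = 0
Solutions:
 f(c) = C3*exp(sqrt(2)*c/2) + (C1*sin(sqrt(6)*c/4) + C2*cos(sqrt(6)*c/4))*exp(-sqrt(2)*c/4)


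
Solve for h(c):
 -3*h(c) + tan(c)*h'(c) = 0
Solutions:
 h(c) = C1*sin(c)^3


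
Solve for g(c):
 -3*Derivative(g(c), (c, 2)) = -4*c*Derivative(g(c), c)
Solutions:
 g(c) = C1 + C2*erfi(sqrt(6)*c/3)


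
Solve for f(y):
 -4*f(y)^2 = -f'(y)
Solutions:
 f(y) = -1/(C1 + 4*y)


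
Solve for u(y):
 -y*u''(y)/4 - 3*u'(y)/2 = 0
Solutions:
 u(y) = C1 + C2/y^5


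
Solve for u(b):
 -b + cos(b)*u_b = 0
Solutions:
 u(b) = C1 + Integral(b/cos(b), b)


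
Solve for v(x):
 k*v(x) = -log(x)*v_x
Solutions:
 v(x) = C1*exp(-k*li(x))


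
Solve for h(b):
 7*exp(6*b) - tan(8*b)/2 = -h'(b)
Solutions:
 h(b) = C1 - 7*exp(6*b)/6 - log(cos(8*b))/16


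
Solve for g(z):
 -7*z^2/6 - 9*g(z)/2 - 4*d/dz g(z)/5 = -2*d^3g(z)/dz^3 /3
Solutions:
 g(z) = C1*exp(-5^(1/3)*z*(8*5^(1/3)/(sqrt(453065) + 675)^(1/3) + (sqrt(453065) + 675)^(1/3))/20)*sin(sqrt(3)*5^(1/3)*z*(-(sqrt(453065) + 675)^(1/3) + 8*5^(1/3)/(sqrt(453065) + 675)^(1/3))/20) + C2*exp(-5^(1/3)*z*(8*5^(1/3)/(sqrt(453065) + 675)^(1/3) + (sqrt(453065) + 675)^(1/3))/20)*cos(sqrt(3)*5^(1/3)*z*(-(sqrt(453065) + 675)^(1/3) + 8*5^(1/3)/(sqrt(453065) + 675)^(1/3))/20) + C3*exp(5^(1/3)*z*(8*5^(1/3)/(sqrt(453065) + 675)^(1/3) + (sqrt(453065) + 675)^(1/3))/10) - 7*z^2/27 + 112*z/1215 - 896/54675


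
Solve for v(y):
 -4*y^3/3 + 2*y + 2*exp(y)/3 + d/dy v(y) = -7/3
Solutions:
 v(y) = C1 + y^4/3 - y^2 - 7*y/3 - 2*exp(y)/3


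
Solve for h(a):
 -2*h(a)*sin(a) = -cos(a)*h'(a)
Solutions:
 h(a) = C1/cos(a)^2


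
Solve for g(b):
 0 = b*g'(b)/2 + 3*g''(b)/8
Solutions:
 g(b) = C1 + C2*erf(sqrt(6)*b/3)


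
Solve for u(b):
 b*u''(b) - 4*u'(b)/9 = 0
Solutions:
 u(b) = C1 + C2*b^(13/9)


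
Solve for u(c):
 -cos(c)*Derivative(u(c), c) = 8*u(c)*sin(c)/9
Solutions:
 u(c) = C1*cos(c)^(8/9)


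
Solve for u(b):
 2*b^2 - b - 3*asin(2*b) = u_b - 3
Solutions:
 u(b) = C1 + 2*b^3/3 - b^2/2 - 3*b*asin(2*b) + 3*b - 3*sqrt(1 - 4*b^2)/2


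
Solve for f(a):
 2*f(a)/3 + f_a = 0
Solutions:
 f(a) = C1*exp(-2*a/3)


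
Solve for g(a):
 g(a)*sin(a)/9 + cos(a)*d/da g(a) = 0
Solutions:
 g(a) = C1*cos(a)^(1/9)


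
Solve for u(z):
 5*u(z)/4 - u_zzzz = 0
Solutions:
 u(z) = C1*exp(-sqrt(2)*5^(1/4)*z/2) + C2*exp(sqrt(2)*5^(1/4)*z/2) + C3*sin(sqrt(2)*5^(1/4)*z/2) + C4*cos(sqrt(2)*5^(1/4)*z/2)


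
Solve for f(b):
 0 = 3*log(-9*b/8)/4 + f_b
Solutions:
 f(b) = C1 - 3*b*log(-b)/4 + 3*b*(-2*log(3) + 1 + 3*log(2))/4


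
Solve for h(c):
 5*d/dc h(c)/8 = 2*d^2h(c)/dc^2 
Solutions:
 h(c) = C1 + C2*exp(5*c/16)


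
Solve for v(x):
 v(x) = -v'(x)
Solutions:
 v(x) = C1*exp(-x)


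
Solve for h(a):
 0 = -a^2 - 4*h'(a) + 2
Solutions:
 h(a) = C1 - a^3/12 + a/2


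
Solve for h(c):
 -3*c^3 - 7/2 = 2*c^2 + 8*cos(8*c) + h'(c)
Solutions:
 h(c) = C1 - 3*c^4/4 - 2*c^3/3 - 7*c/2 - sin(8*c)


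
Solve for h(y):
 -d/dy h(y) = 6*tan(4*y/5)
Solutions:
 h(y) = C1 + 15*log(cos(4*y/5))/2


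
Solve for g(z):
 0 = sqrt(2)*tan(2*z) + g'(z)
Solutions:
 g(z) = C1 + sqrt(2)*log(cos(2*z))/2


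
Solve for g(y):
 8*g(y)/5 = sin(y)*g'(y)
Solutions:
 g(y) = C1*(cos(y) - 1)^(4/5)/(cos(y) + 1)^(4/5)


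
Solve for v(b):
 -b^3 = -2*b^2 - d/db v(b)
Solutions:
 v(b) = C1 + b^4/4 - 2*b^3/3


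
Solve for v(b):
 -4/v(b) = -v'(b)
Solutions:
 v(b) = -sqrt(C1 + 8*b)
 v(b) = sqrt(C1 + 8*b)


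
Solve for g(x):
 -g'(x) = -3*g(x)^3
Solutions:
 g(x) = -sqrt(2)*sqrt(-1/(C1 + 3*x))/2
 g(x) = sqrt(2)*sqrt(-1/(C1 + 3*x))/2


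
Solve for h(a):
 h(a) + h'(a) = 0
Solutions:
 h(a) = C1*exp(-a)


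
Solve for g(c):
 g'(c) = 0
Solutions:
 g(c) = C1


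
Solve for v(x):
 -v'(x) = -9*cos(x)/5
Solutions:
 v(x) = C1 + 9*sin(x)/5


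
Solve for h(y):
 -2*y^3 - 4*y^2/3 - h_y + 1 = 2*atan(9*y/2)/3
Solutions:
 h(y) = C1 - y^4/2 - 4*y^3/9 - 2*y*atan(9*y/2)/3 + y + 2*log(81*y^2 + 4)/27


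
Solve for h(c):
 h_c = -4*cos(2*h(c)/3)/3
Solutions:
 4*c/3 - 3*log(sin(2*h(c)/3) - 1)/4 + 3*log(sin(2*h(c)/3) + 1)/4 = C1


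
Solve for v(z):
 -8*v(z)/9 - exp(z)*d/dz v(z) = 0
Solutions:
 v(z) = C1*exp(8*exp(-z)/9)


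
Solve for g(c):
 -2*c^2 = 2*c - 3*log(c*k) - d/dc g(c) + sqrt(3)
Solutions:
 g(c) = C1 + 2*c^3/3 + c^2 - 3*c*log(c*k) + c*(sqrt(3) + 3)


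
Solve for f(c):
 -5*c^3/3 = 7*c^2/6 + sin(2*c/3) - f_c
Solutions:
 f(c) = C1 + 5*c^4/12 + 7*c^3/18 - 3*cos(2*c/3)/2


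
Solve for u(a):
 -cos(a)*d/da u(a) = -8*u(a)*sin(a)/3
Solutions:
 u(a) = C1/cos(a)^(8/3)


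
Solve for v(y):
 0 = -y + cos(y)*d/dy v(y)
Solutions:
 v(y) = C1 + Integral(y/cos(y), y)


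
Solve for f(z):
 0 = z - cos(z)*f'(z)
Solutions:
 f(z) = C1 + Integral(z/cos(z), z)


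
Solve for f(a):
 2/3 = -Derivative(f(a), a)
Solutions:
 f(a) = C1 - 2*a/3


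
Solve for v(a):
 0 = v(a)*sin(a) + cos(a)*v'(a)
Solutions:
 v(a) = C1*cos(a)


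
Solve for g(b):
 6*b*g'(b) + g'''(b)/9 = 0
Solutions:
 g(b) = C1 + Integral(C2*airyai(-3*2^(1/3)*b) + C3*airybi(-3*2^(1/3)*b), b)


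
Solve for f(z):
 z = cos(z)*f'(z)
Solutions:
 f(z) = C1 + Integral(z/cos(z), z)


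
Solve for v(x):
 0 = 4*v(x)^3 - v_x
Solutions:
 v(x) = -sqrt(2)*sqrt(-1/(C1 + 4*x))/2
 v(x) = sqrt(2)*sqrt(-1/(C1 + 4*x))/2


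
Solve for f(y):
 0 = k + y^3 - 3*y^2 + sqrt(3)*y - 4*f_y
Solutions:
 f(y) = C1 + k*y/4 + y^4/16 - y^3/4 + sqrt(3)*y^2/8


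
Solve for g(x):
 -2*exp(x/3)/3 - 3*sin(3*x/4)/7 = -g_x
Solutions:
 g(x) = C1 + 2*exp(x/3) - 4*cos(3*x/4)/7


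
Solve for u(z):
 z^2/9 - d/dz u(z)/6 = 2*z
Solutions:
 u(z) = C1 + 2*z^3/9 - 6*z^2


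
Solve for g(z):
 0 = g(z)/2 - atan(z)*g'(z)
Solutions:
 g(z) = C1*exp(Integral(1/atan(z), z)/2)


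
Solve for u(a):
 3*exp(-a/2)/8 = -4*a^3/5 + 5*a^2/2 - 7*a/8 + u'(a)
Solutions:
 u(a) = C1 + a^4/5 - 5*a^3/6 + 7*a^2/16 - 3*exp(-a/2)/4


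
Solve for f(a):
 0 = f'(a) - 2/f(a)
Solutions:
 f(a) = -sqrt(C1 + 4*a)
 f(a) = sqrt(C1 + 4*a)


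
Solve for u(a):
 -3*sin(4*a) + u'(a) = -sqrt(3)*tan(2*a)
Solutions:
 u(a) = C1 + sqrt(3)*log(cos(2*a))/2 - 3*cos(4*a)/4


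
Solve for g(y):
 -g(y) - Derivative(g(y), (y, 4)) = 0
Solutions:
 g(y) = (C1*sin(sqrt(2)*y/2) + C2*cos(sqrt(2)*y/2))*exp(-sqrt(2)*y/2) + (C3*sin(sqrt(2)*y/2) + C4*cos(sqrt(2)*y/2))*exp(sqrt(2)*y/2)


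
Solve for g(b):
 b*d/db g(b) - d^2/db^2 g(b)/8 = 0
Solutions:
 g(b) = C1 + C2*erfi(2*b)


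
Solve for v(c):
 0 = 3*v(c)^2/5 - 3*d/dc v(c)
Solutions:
 v(c) = -5/(C1 + c)


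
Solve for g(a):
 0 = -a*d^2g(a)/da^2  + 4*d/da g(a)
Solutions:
 g(a) = C1 + C2*a^5


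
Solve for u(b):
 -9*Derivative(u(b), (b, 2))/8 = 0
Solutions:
 u(b) = C1 + C2*b


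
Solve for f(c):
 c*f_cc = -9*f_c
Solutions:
 f(c) = C1 + C2/c^8


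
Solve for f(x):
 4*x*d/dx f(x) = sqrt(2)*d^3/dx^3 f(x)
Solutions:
 f(x) = C1 + Integral(C2*airyai(sqrt(2)*x) + C3*airybi(sqrt(2)*x), x)


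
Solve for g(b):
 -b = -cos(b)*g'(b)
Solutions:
 g(b) = C1 + Integral(b/cos(b), b)


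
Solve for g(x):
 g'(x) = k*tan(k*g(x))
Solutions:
 g(x) = Piecewise((-asin(exp(C1*k + k^2*x))/k + pi/k, Ne(k, 0)), (nan, True))
 g(x) = Piecewise((asin(exp(C1*k + k^2*x))/k, Ne(k, 0)), (nan, True))


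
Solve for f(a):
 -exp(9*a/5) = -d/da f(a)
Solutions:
 f(a) = C1 + 5*exp(9*a/5)/9


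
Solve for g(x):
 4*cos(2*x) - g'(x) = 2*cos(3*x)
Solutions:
 g(x) = C1 + 2*sin(2*x) - 2*sin(3*x)/3


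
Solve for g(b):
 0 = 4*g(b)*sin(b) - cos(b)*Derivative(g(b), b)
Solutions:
 g(b) = C1/cos(b)^4


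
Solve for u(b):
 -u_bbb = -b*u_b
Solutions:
 u(b) = C1 + Integral(C2*airyai(b) + C3*airybi(b), b)


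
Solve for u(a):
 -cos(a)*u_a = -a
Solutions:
 u(a) = C1 + Integral(a/cos(a), a)


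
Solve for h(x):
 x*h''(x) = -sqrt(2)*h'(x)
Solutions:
 h(x) = C1 + C2*x^(1 - sqrt(2))


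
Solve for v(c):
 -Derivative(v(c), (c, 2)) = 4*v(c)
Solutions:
 v(c) = C1*sin(2*c) + C2*cos(2*c)


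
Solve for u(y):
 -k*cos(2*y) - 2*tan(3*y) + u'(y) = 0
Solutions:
 u(y) = C1 + k*sin(2*y)/2 - 2*log(cos(3*y))/3


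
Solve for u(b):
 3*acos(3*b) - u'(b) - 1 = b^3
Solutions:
 u(b) = C1 - b^4/4 + 3*b*acos(3*b) - b - sqrt(1 - 9*b^2)


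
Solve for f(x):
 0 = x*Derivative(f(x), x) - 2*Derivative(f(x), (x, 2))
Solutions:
 f(x) = C1 + C2*erfi(x/2)


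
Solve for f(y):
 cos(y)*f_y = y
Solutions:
 f(y) = C1 + Integral(y/cos(y), y)


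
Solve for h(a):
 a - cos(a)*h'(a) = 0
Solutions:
 h(a) = C1 + Integral(a/cos(a), a)


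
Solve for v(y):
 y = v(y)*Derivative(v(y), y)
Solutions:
 v(y) = -sqrt(C1 + y^2)
 v(y) = sqrt(C1 + y^2)


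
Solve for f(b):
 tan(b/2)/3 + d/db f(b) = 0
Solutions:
 f(b) = C1 + 2*log(cos(b/2))/3


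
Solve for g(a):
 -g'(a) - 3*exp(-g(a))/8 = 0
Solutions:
 g(a) = log(C1 - 3*a/8)


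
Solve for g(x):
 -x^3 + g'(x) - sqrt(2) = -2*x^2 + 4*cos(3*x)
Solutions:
 g(x) = C1 + x^4/4 - 2*x^3/3 + sqrt(2)*x + 4*sin(3*x)/3


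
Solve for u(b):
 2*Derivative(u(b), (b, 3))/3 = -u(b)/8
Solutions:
 u(b) = C3*exp(-2^(2/3)*3^(1/3)*b/4) + (C1*sin(2^(2/3)*3^(5/6)*b/8) + C2*cos(2^(2/3)*3^(5/6)*b/8))*exp(2^(2/3)*3^(1/3)*b/8)


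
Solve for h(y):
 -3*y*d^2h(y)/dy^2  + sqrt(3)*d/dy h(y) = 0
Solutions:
 h(y) = C1 + C2*y^(sqrt(3)/3 + 1)


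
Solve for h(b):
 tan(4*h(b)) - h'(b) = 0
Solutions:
 h(b) = -asin(C1*exp(4*b))/4 + pi/4
 h(b) = asin(C1*exp(4*b))/4


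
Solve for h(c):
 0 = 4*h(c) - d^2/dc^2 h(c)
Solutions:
 h(c) = C1*exp(-2*c) + C2*exp(2*c)


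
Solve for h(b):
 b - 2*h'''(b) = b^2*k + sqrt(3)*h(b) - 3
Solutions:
 h(b) = C3*exp(-2^(2/3)*3^(1/6)*b/2) - sqrt(3)*b^2*k/3 + sqrt(3)*b/3 + (C1*sin(6^(2/3)*b/4) + C2*cos(6^(2/3)*b/4))*exp(2^(2/3)*3^(1/6)*b/4) + sqrt(3)


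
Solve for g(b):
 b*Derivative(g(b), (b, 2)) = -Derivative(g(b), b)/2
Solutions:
 g(b) = C1 + C2*sqrt(b)


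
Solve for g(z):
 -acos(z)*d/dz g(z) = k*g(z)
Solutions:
 g(z) = C1*exp(-k*Integral(1/acos(z), z))


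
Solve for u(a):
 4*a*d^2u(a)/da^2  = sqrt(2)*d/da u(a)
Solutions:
 u(a) = C1 + C2*a^(sqrt(2)/4 + 1)


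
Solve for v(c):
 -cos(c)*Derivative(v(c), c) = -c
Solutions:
 v(c) = C1 + Integral(c/cos(c), c)


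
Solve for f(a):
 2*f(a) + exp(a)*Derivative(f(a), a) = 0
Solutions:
 f(a) = C1*exp(2*exp(-a))


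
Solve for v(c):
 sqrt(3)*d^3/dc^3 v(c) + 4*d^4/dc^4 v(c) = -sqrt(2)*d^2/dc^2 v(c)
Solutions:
 v(c) = C1 + C2*c + (C3*sin(c*sqrt(-3 + 16*sqrt(2))/8) + C4*cos(c*sqrt(-3 + 16*sqrt(2))/8))*exp(-sqrt(3)*c/8)


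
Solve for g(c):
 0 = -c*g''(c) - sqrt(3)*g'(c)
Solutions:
 g(c) = C1 + C2*c^(1 - sqrt(3))


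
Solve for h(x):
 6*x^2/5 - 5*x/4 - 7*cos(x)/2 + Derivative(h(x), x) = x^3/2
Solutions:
 h(x) = C1 + x^4/8 - 2*x^3/5 + 5*x^2/8 + 7*sin(x)/2


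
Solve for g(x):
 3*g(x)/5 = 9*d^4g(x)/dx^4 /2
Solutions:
 g(x) = C1*exp(-15^(3/4)*2^(1/4)*x/15) + C2*exp(15^(3/4)*2^(1/4)*x/15) + C3*sin(15^(3/4)*2^(1/4)*x/15) + C4*cos(15^(3/4)*2^(1/4)*x/15)


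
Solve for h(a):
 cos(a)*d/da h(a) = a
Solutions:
 h(a) = C1 + Integral(a/cos(a), a)


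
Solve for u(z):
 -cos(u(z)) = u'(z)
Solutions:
 u(z) = pi - asin((C1 + exp(2*z))/(C1 - exp(2*z)))
 u(z) = asin((C1 + exp(2*z))/(C1 - exp(2*z)))


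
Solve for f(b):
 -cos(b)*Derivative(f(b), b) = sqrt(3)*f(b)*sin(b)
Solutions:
 f(b) = C1*cos(b)^(sqrt(3))


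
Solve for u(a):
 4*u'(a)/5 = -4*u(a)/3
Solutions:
 u(a) = C1*exp(-5*a/3)


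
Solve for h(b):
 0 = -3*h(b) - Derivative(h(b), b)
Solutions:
 h(b) = C1*exp(-3*b)


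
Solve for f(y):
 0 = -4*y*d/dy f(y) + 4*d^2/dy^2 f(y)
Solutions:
 f(y) = C1 + C2*erfi(sqrt(2)*y/2)


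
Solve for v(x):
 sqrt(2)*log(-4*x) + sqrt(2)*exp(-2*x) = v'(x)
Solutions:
 v(x) = C1 + sqrt(2)*x*log(-x) + sqrt(2)*x*(-1 + 2*log(2)) - sqrt(2)*exp(-2*x)/2


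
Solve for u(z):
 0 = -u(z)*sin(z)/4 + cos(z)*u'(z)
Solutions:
 u(z) = C1/cos(z)^(1/4)


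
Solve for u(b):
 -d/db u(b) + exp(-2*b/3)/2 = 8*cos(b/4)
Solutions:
 u(b) = C1 - 32*sin(b/4) - 3*exp(-2*b/3)/4


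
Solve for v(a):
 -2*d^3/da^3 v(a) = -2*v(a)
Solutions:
 v(a) = C3*exp(a) + (C1*sin(sqrt(3)*a/2) + C2*cos(sqrt(3)*a/2))*exp(-a/2)


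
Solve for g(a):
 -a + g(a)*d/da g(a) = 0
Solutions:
 g(a) = -sqrt(C1 + a^2)
 g(a) = sqrt(C1 + a^2)


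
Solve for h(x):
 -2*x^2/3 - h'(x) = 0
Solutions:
 h(x) = C1 - 2*x^3/9


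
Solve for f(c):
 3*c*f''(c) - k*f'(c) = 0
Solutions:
 f(c) = C1 + c^(re(k)/3 + 1)*(C2*sin(log(c)*Abs(im(k))/3) + C3*cos(log(c)*im(k)/3))


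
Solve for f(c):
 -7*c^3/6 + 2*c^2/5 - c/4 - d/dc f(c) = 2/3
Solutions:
 f(c) = C1 - 7*c^4/24 + 2*c^3/15 - c^2/8 - 2*c/3


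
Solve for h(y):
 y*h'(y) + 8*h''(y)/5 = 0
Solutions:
 h(y) = C1 + C2*erf(sqrt(5)*y/4)


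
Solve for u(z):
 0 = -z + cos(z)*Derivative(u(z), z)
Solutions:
 u(z) = C1 + Integral(z/cos(z), z)


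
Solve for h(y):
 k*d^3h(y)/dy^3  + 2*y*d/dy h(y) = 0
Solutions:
 h(y) = C1 + Integral(C2*airyai(2^(1/3)*y*(-1/k)^(1/3)) + C3*airybi(2^(1/3)*y*(-1/k)^(1/3)), y)


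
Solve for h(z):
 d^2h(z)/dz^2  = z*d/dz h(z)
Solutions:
 h(z) = C1 + C2*erfi(sqrt(2)*z/2)


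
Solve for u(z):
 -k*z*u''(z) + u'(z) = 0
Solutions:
 u(z) = C1 + z^(((re(k) + 1)*re(k) + im(k)^2)/(re(k)^2 + im(k)^2))*(C2*sin(log(z)*Abs(im(k))/(re(k)^2 + im(k)^2)) + C3*cos(log(z)*im(k)/(re(k)^2 + im(k)^2)))


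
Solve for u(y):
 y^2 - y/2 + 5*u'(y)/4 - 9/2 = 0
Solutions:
 u(y) = C1 - 4*y^3/15 + y^2/5 + 18*y/5


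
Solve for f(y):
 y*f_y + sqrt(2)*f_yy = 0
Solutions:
 f(y) = C1 + C2*erf(2^(1/4)*y/2)


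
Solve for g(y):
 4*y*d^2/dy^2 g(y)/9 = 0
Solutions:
 g(y) = C1 + C2*y


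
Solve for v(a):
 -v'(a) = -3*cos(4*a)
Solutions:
 v(a) = C1 + 3*sin(4*a)/4


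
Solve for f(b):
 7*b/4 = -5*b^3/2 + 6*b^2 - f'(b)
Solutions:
 f(b) = C1 - 5*b^4/8 + 2*b^3 - 7*b^2/8


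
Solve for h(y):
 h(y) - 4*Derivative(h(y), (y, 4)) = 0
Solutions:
 h(y) = C1*exp(-sqrt(2)*y/2) + C2*exp(sqrt(2)*y/2) + C3*sin(sqrt(2)*y/2) + C4*cos(sqrt(2)*y/2)


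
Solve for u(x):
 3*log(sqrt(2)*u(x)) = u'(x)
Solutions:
 -2*Integral(1/(2*log(_y) + log(2)), (_y, u(x)))/3 = C1 - x


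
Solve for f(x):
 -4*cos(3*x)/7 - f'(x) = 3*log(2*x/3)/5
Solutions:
 f(x) = C1 - 3*x*log(x)/5 - 3*x*log(2)/5 + 3*x/5 + 3*x*log(3)/5 - 4*sin(3*x)/21


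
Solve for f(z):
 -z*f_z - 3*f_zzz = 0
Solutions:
 f(z) = C1 + Integral(C2*airyai(-3^(2/3)*z/3) + C3*airybi(-3^(2/3)*z/3), z)


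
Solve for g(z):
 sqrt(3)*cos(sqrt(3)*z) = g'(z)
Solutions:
 g(z) = C1 + sin(sqrt(3)*z)


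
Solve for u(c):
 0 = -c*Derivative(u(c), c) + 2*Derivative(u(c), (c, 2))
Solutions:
 u(c) = C1 + C2*erfi(c/2)


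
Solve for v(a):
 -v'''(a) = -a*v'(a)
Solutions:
 v(a) = C1 + Integral(C2*airyai(a) + C3*airybi(a), a)


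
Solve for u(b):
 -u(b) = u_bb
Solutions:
 u(b) = C1*sin(b) + C2*cos(b)


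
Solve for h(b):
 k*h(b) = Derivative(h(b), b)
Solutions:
 h(b) = C1*exp(b*k)


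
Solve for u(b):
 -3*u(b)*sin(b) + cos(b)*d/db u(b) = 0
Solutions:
 u(b) = C1/cos(b)^3


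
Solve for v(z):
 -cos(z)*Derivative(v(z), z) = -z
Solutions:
 v(z) = C1 + Integral(z/cos(z), z)


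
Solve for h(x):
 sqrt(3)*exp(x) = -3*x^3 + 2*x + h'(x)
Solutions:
 h(x) = C1 + 3*x^4/4 - x^2 + sqrt(3)*exp(x)


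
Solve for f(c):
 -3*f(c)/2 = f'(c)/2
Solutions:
 f(c) = C1*exp(-3*c)


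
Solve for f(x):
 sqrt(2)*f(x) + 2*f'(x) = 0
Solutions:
 f(x) = C1*exp(-sqrt(2)*x/2)


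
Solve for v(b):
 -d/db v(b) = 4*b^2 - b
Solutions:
 v(b) = C1 - 4*b^3/3 + b^2/2


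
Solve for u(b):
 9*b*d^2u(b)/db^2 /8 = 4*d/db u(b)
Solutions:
 u(b) = C1 + C2*b^(41/9)


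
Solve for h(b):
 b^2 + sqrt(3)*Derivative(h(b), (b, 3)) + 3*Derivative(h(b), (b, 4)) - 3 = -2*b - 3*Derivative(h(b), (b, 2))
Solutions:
 h(b) = C1 + C2*b - b^4/36 + b^3*(-3 + sqrt(3))/27 + b^2*(2*sqrt(3) + 13)/18 + (C3*sin(sqrt(33)*b/6) + C4*cos(sqrt(33)*b/6))*exp(-sqrt(3)*b/6)


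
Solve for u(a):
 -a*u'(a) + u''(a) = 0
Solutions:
 u(a) = C1 + C2*erfi(sqrt(2)*a/2)


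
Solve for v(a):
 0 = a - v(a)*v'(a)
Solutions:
 v(a) = -sqrt(C1 + a^2)
 v(a) = sqrt(C1 + a^2)


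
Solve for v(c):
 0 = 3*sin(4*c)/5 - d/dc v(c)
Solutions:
 v(c) = C1 - 3*cos(4*c)/20


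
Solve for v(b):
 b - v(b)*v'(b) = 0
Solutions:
 v(b) = -sqrt(C1 + b^2)
 v(b) = sqrt(C1 + b^2)


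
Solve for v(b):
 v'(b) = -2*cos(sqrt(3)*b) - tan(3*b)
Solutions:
 v(b) = C1 + log(cos(3*b))/3 - 2*sqrt(3)*sin(sqrt(3)*b)/3
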